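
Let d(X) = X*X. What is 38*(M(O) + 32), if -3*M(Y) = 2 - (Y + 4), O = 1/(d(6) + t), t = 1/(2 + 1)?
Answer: 406030/327 ≈ 1241.7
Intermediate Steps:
t = ⅓ (t = 1/3 = ⅓ ≈ 0.33333)
d(X) = X²
O = 3/109 (O = 1/(6² + ⅓) = 1/(36 + ⅓) = 1/(109/3) = 3/109 ≈ 0.027523)
M(Y) = ⅔ + Y/3 (M(Y) = -(2 - (Y + 4))/3 = -(2 - (4 + Y))/3 = -(2 + (-4 - Y))/3 = -(-2 - Y)/3 = ⅔ + Y/3)
38*(M(O) + 32) = 38*((⅔ + (⅓)*(3/109)) + 32) = 38*((⅔ + 1/109) + 32) = 38*(221/327 + 32) = 38*(10685/327) = 406030/327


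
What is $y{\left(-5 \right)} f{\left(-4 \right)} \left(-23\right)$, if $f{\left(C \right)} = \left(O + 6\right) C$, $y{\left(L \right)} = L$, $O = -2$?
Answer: $-1840$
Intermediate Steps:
$f{\left(C \right)} = 4 C$ ($f{\left(C \right)} = \left(-2 + 6\right) C = 4 C$)
$y{\left(-5 \right)} f{\left(-4 \right)} \left(-23\right) = - 5 \cdot 4 \left(-4\right) \left(-23\right) = \left(-5\right) \left(-16\right) \left(-23\right) = 80 \left(-23\right) = -1840$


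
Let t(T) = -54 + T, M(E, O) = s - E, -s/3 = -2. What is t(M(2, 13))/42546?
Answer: -25/21273 ≈ -0.0011752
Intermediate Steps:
s = 6 (s = -3*(-2) = 6)
M(E, O) = 6 - E
t(M(2, 13))/42546 = (-54 + (6 - 1*2))/42546 = (-54 + (6 - 2))*(1/42546) = (-54 + 4)*(1/42546) = -50*1/42546 = -25/21273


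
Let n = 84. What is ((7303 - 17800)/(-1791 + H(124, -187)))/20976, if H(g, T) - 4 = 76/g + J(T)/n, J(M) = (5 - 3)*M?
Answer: 2277849/8151528808 ≈ 0.00027944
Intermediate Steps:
J(M) = 2*M
H(g, T) = 4 + 76/g + T/42 (H(g, T) = 4 + (76/g + (2*T)/84) = 4 + (76/g + (2*T)*(1/84)) = 4 + (76/g + T/42) = 4 + 76/g + T/42)
((7303 - 17800)/(-1791 + H(124, -187)))/20976 = ((7303 - 17800)/(-1791 + (4 + 76/124 + (1/42)*(-187))))/20976 = -10497/(-1791 + (4 + 76*(1/124) - 187/42))*(1/20976) = -10497/(-1791 + (4 + 19/31 - 187/42))*(1/20976) = -10497/(-1791 + 209/1302)*(1/20976) = -10497/(-2331673/1302)*(1/20976) = -10497*(-1302/2331673)*(1/20976) = (13667094/2331673)*(1/20976) = 2277849/8151528808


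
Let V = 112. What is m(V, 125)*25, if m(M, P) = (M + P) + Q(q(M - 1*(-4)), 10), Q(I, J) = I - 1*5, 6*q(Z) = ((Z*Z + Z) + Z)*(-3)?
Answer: -165300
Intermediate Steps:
q(Z) = -Z - Z**2/2 (q(Z) = (((Z*Z + Z) + Z)*(-3))/6 = (((Z**2 + Z) + Z)*(-3))/6 = (((Z + Z**2) + Z)*(-3))/6 = ((Z**2 + 2*Z)*(-3))/6 = (-6*Z - 3*Z**2)/6 = -Z - Z**2/2)
Q(I, J) = -5 + I (Q(I, J) = I - 5 = -5 + I)
m(M, P) = -5 + M + P - (4 + M)*(6 + M)/2 (m(M, P) = (M + P) + (-5 - (M - 1*(-4))*(2 + (M - 1*(-4)))/2) = (M + P) + (-5 - (M + 4)*(2 + (M + 4))/2) = (M + P) + (-5 - (4 + M)*(2 + (4 + M))/2) = (M + P) + (-5 - (4 + M)*(6 + M)/2) = -5 + M + P - (4 + M)*(6 + M)/2)
m(V, 125)*25 = (-17 + 125 - 4*112 - 1/2*112**2)*25 = (-17 + 125 - 448 - 1/2*12544)*25 = (-17 + 125 - 448 - 6272)*25 = -6612*25 = -165300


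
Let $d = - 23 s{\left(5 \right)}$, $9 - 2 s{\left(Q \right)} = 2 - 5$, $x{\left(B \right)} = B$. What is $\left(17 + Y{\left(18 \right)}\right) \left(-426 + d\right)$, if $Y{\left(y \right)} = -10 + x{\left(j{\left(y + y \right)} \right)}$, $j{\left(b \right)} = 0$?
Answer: $-3948$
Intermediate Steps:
$s{\left(Q \right)} = 6$ ($s{\left(Q \right)} = \frac{9}{2} - \frac{2 - 5}{2} = \frac{9}{2} - - \frac{3}{2} = \frac{9}{2} + \frac{3}{2} = 6$)
$Y{\left(y \right)} = -10$ ($Y{\left(y \right)} = -10 + 0 = -10$)
$d = -138$ ($d = \left(-23\right) 6 = -138$)
$\left(17 + Y{\left(18 \right)}\right) \left(-426 + d\right) = \left(17 - 10\right) \left(-426 - 138\right) = 7 \left(-564\right) = -3948$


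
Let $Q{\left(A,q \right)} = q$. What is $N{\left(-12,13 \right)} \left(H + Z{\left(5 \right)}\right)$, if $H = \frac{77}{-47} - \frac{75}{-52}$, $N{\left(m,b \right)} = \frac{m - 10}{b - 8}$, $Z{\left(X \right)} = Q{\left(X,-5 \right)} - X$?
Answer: $\frac{274109}{6110} \approx 44.862$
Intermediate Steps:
$Z{\left(X \right)} = -5 - X$
$N{\left(m,b \right)} = \frac{-10 + m}{-8 + b}$
$H = - \frac{479}{2444}$ ($H = 77 \left(- \frac{1}{47}\right) - - \frac{75}{52} = - \frac{77}{47} + \frac{75}{52} = - \frac{479}{2444} \approx -0.19599$)
$N{\left(-12,13 \right)} \left(H + Z{\left(5 \right)}\right) = \frac{-10 - 12}{-8 + 13} \left(- \frac{479}{2444} - 10\right) = \frac{1}{5} \left(-22\right) \left(- \frac{479}{2444} - 10\right) = \left(- \frac{22}{5}\right) \left(- \frac{24919}{2444}\right) = \frac{274109}{6110}$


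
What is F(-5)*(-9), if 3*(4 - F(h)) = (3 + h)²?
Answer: -24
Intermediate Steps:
F(h) = 4 - (3 + h)²/3
F(-5)*(-9) = (4 - (3 - 5)²/3)*(-9) = (4 - ⅓*(-2)²)*(-9) = (4 - ⅓*4)*(-9) = (4 - 4/3)*(-9) = (8/3)*(-9) = -24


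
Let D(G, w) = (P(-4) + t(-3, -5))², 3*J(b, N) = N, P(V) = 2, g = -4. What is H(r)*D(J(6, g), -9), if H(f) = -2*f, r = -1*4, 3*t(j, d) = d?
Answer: 8/9 ≈ 0.88889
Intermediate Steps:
t(j, d) = d/3
J(b, N) = N/3
D(G, w) = ⅑ (D(G, w) = (2 + (⅓)*(-5))² = (2 - 5/3)² = (⅓)² = ⅑)
r = -4
H(r)*D(J(6, g), -9) = -2*(-4)*(⅑) = 8*(⅑) = 8/9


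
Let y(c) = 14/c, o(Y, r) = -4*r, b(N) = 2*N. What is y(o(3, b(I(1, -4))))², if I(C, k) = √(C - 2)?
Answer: -49/16 ≈ -3.0625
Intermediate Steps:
I(C, k) = √(-2 + C)
y(o(3, b(I(1, -4))))² = (14/((-8*√(-2 + 1))))² = (14/((-8*√(-1))))² = (14/((-8*I)))² = (14*(I/8))² = (7*I/4)² = -49/16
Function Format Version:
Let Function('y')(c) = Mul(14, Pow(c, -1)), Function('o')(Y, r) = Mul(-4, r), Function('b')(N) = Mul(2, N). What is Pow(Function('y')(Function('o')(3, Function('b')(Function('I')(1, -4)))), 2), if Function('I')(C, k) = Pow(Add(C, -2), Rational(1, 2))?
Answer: Rational(-49, 16) ≈ -3.0625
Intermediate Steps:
Function('I')(C, k) = Pow(Add(-2, C), Rational(1, 2))
Pow(Function('y')(Function('o')(3, Function('b')(Function('I')(1, -4)))), 2) = Pow(Mul(14, Pow(Mul(-4, Mul(2, Pow(Add(-2, 1), Rational(1, 2)))), -1)), 2) = Pow(Mul(14, Pow(Mul(-4, Mul(2, Pow(-1, Rational(1, 2)))), -1)), 2) = Pow(Mul(14, Pow(Mul(-4, Mul(2, I)), -1)), 2) = Pow(Mul(14, Pow(Mul(-8, I), -1)), 2) = Pow(Mul(14, Mul(Rational(1, 8), I)), 2) = Pow(Mul(Rational(7, 4), I), 2) = Rational(-49, 16)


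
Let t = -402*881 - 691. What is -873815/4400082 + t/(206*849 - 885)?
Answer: -571144657427/255217956246 ≈ -2.2379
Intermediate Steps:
t = -354853 (t = -354162 - 691 = -354853)
-873815/4400082 + t/(206*849 - 885) = -873815/4400082 - 354853/(206*849 - 885) = -873815*1/4400082 - 354853/(174894 - 885) = -873815/4400082 - 354853/174009 = -571144657427/255217956246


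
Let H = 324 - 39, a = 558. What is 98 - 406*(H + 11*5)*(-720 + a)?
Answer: 22362578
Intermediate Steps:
H = 285
98 - 406*(H + 11*5)*(-720 + a) = 98 - 406*(285 + 11*5)*(-720 + 558) = 98 - 406*(285 + 55)*(-162) = 98 - 138040*(-162) = 98 - 406*(-55080) = 98 + 22362480 = 22362578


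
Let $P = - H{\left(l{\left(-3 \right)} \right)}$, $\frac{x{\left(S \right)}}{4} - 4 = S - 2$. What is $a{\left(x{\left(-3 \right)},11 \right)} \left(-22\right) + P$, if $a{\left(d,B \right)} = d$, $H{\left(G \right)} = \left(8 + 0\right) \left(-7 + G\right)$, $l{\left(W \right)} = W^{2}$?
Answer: $72$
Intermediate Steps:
$H{\left(G \right)} = -56 + 8 G$ ($H{\left(G \right)} = 8 \left(-7 + G\right) = -56 + 8 G$)
$x{\left(S \right)} = 8 + 4 S$ ($x{\left(S \right)} = 16 + 4 \left(S - 2\right) = 16 + 4 \left(-2 + S\right) = 16 + \left(-8 + 4 S\right) = 8 + 4 S$)
$P = -16$ ($P = - (-56 + 8 \left(-3\right)^{2}) = - (-56 + 8 \cdot 9) = - (-56 + 72) = \left(-1\right) 16 = -16$)
$a{\left(x{\left(-3 \right)},11 \right)} \left(-22\right) + P = \left(8 + 4 \left(-3\right)\right) \left(-22\right) - 16 = \left(8 - 12\right) \left(-22\right) - 16 = \left(-4\right) \left(-22\right) - 16 = 88 - 16 = 72$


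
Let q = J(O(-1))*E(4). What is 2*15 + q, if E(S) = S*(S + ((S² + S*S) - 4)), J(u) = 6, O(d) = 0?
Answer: 798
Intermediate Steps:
E(S) = S*(-4 + S + 2*S²) (E(S) = S*(S + ((S² + S²) - 4)) = S*(S + (2*S² - 4)) = S*(S + (-4 + 2*S²)) = S*(-4 + S + 2*S²))
q = 768 (q = 6*(4*(-4 + 4 + 2*4²)) = 6*(4*(-4 + 4 + 2*16)) = 6*(4*(-4 + 4 + 32)) = 6*(4*32) = 6*128 = 768)
2*15 + q = 2*15 + 768 = 30 + 768 = 798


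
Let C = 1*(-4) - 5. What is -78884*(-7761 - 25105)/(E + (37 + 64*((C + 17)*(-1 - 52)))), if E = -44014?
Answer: -2592601544/71113 ≈ -36458.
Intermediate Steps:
C = -9 (C = -4 - 5 = -9)
-78884*(-7761 - 25105)/(E + (37 + 64*((C + 17)*(-1 - 52)))) = -78884*(-7761 - 25105)/(-44014 + (37 + 64*((-9 + 17)*(-1 - 52)))) = -78884*(-32866/(-44014 + (37 + 64*(8*(-53))))) = -78884*(-32866/(-44014 + (37 + 64*(-424)))) = -78884*(-32866/(-44014 + (37 - 27136))) = -78884*(-32866/(-44014 - 27099)) = -78884/((-71113*(-1/32866))) = -78884/71113/32866 = -78884*32866/71113 = -2592601544/71113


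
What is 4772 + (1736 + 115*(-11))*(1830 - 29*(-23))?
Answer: 1180859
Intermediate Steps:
4772 + (1736 + 115*(-11))*(1830 - 29*(-23)) = 4772 + (1736 - 1265)*(1830 + 667) = 4772 + 471*2497 = 4772 + 1176087 = 1180859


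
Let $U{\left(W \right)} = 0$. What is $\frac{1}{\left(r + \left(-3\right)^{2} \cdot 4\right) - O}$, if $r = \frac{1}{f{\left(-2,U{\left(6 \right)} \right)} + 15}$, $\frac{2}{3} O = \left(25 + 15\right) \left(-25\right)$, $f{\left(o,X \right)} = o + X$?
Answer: $\frac{13}{19969} \approx 0.00065101$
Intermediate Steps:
$f{\left(o,X \right)} = X + o$
$O = -1500$ ($O = \frac{3 \left(25 + 15\right) \left(-25\right)}{2} = \frac{3 \cdot 40 \left(-25\right)}{2} = \frac{3}{2} \left(-1000\right) = -1500$)
$r = \frac{1}{13}$ ($r = \frac{1}{\left(0 - 2\right) + 15} = \frac{1}{-2 + 15} = \frac{1}{13} \approx 0.076923$)
$\frac{1}{\left(r + \left(-3\right)^{2} \cdot 4\right) - O} = \frac{1}{\left(\frac{1}{13} + \left(-3\right)^{2} \cdot 4\right) - -1500} = \frac{1}{\left(\frac{1}{13} + 9 \cdot 4\right) + 1500} = \frac{1}{\left(\frac{1}{13} + 36\right) + 1500} = \frac{1}{\frac{469}{13} + 1500} = \frac{1}{\frac{19969}{13}} = \frac{13}{19969}$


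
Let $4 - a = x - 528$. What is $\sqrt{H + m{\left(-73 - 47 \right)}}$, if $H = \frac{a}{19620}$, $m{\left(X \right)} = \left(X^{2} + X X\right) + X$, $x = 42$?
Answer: $\frac{\sqrt{12266905562}}{654} \approx 169.35$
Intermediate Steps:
$a = 490$ ($a = 4 - \left(42 - 528\right) = 4 - -486 = 4 + 486 = 490$)
$m{\left(X \right)} = X + 2 X^{2}$ ($m{\left(X \right)} = \left(X^{2} + X^{2}\right) + X = 2 X^{2} + X = X + 2 X^{2}$)
$H = \frac{49}{1962}$ ($H = \frac{490}{19620} = 490 \cdot \frac{1}{19620} = \frac{49}{1962} \approx 0.024975$)
$\sqrt{H + m{\left(-73 - 47 \right)}} = \sqrt{\frac{49}{1962} + \left(-73 - 47\right) \left(1 + 2 \left(-73 - 47\right)\right)} = \sqrt{\frac{49}{1962} - 120 \left(1 + 2 \left(-120\right)\right)} = \sqrt{\frac{49}{1962} - 120 \left(1 - 240\right)} = \sqrt{\frac{49}{1962} - -28680} = \sqrt{\frac{49}{1962} + 28680} = \sqrt{\frac{56270209}{1962}} = \frac{\sqrt{12266905562}}{654}$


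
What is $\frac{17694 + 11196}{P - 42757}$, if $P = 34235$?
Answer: $- \frac{14445}{4261} \approx -3.39$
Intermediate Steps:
$\frac{17694 + 11196}{P - 42757} = \frac{17694 + 11196}{34235 - 42757} = \frac{28890}{-8522} = 28890 \left(- \frac{1}{8522}\right) = - \frac{14445}{4261}$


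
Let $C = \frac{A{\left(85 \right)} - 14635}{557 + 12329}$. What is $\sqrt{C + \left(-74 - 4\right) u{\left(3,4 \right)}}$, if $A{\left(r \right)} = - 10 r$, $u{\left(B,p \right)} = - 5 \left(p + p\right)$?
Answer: $\frac{\sqrt{517873327810}}{12886} \approx 55.846$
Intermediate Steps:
$u{\left(B,p \right)} = - 10 p$ ($u{\left(B,p \right)} = - 5 \cdot 2 p = - 10 p$)
$C = - \frac{15485}{12886}$ ($C = \frac{\left(-10\right) 85 - 14635}{557 + 12329} = \frac{-850 - 14635}{12886} = \left(-15485\right) \frac{1}{12886} = - \frac{15485}{12886} \approx -1.2017$)
$\sqrt{C + \left(-74 - 4\right) u{\left(3,4 \right)}} = \sqrt{- \frac{15485}{12886} + \left(-74 - 4\right) \left(\left(-10\right) 4\right)} = \sqrt{- \frac{15485}{12886} + \left(-74 + \left(-34 + 30\right)\right) \left(-40\right)} = \sqrt{- \frac{15485}{12886} + \left(-74 - 4\right) \left(-40\right)} = \sqrt{- \frac{15485}{12886} - -3120} = \sqrt{- \frac{15485}{12886} + 3120} = \sqrt{\frac{40188835}{12886}} = \frac{\sqrt{517873327810}}{12886}$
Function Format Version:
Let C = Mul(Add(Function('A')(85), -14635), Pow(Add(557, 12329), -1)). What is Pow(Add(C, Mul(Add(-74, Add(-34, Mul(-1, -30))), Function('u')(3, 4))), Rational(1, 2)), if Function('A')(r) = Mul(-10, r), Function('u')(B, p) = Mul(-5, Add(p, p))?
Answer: Mul(Rational(1, 12886), Pow(517873327810, Rational(1, 2))) ≈ 55.846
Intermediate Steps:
Function('u')(B, p) = Mul(-10, p) (Function('u')(B, p) = Mul(-5, Mul(2, p)) = Mul(-10, p))
C = Rational(-15485, 12886) (C = Mul(Add(Mul(-10, 85), -14635), Pow(Add(557, 12329), -1)) = Mul(Add(-850, -14635), Pow(12886, -1)) = Mul(-15485, Rational(1, 12886)) = Rational(-15485, 12886) ≈ -1.2017)
Pow(Add(C, Mul(Add(-74, Add(-34, Mul(-1, -30))), Function('u')(3, 4))), Rational(1, 2)) = Pow(Add(Rational(-15485, 12886), Mul(Add(-74, Add(-34, Mul(-1, -30))), Mul(-10, 4))), Rational(1, 2)) = Pow(Add(Rational(-15485, 12886), Mul(Add(-74, Add(-34, 30)), -40)), Rational(1, 2)) = Pow(Add(Rational(-15485, 12886), Mul(Add(-74, -4), -40)), Rational(1, 2)) = Pow(Add(Rational(-15485, 12886), Mul(-78, -40)), Rational(1, 2)) = Pow(Add(Rational(-15485, 12886), 3120), Rational(1, 2)) = Pow(Rational(40188835, 12886), Rational(1, 2)) = Mul(Rational(1, 12886), Pow(517873327810, Rational(1, 2)))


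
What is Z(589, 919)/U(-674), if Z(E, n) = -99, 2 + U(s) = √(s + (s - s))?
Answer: 33/113 + 33*I*√674/226 ≈ 0.29204 + 3.7908*I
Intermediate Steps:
U(s) = -2 + √s (U(s) = -2 + √(s + (s - s)) = -2 + √(s + 0) = -2 + √s)
Z(589, 919)/U(-674) = -99/(-2 + √(-674)) = -99/(-2 + I*√674)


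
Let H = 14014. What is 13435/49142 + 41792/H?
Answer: 1121010277/344337994 ≈ 3.2556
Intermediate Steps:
13435/49142 + 41792/H = 13435/49142 + 41792/14014 = 13435*(1/49142) + 41792*(1/14014) = 13435/49142 + 20896/7007 = 1121010277/344337994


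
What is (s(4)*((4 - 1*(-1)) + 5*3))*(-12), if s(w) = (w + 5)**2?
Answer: -19440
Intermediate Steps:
s(w) = (5 + w)**2
(s(4)*((4 - 1*(-1)) + 5*3))*(-12) = ((5 + 4)**2*((4 - 1*(-1)) + 5*3))*(-12) = (9**2*((4 + 1) + 15))*(-12) = (81*(5 + 15))*(-12) = (81*20)*(-12) = 1620*(-12) = -19440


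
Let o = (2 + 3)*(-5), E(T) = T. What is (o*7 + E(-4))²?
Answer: 32041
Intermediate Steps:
o = -25 (o = 5*(-5) = -25)
(o*7 + E(-4))² = (-25*7 - 4)² = (-175 - 4)² = (-179)² = 32041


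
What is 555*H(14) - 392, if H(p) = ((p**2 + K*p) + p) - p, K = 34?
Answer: 372568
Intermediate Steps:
H(p) = p**2 + 34*p (H(p) = ((p**2 + 34*p) + p) - p = (p**2 + 35*p) - p = p**2 + 34*p)
555*H(14) - 392 = 555*(14*(34 + 14)) - 392 = 555*(14*48) - 392 = 555*672 - 392 = 372960 - 392 = 372568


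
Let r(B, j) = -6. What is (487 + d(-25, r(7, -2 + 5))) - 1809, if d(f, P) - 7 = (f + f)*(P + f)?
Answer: 235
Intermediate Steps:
d(f, P) = 7 + 2*f*(P + f) (d(f, P) = 7 + (f + f)*(P + f) = 7 + (2*f)*(P + f) = 7 + 2*f*(P + f))
(487 + d(-25, r(7, -2 + 5))) - 1809 = (487 + (7 + 2*(-25)² + 2*(-6)*(-25))) - 1809 = (487 + (7 + 2*625 + 300)) - 1809 = (487 + (7 + 1250 + 300)) - 1809 = (487 + 1557) - 1809 = 2044 - 1809 = 235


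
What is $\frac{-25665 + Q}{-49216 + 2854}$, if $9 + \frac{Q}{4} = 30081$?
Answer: $- \frac{31541}{15454} \approx -2.041$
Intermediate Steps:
$Q = 120288$ ($Q = -36 + 4 \cdot 30081 = -36 + 120324 = 120288$)
$\frac{-25665 + Q}{-49216 + 2854} = \frac{-25665 + 120288}{-49216 + 2854} = \frac{94623}{-46362} = 94623 \left(- \frac{1}{46362}\right) = - \frac{31541}{15454}$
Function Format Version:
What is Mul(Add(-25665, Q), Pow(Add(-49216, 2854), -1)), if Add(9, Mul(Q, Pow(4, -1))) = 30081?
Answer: Rational(-31541, 15454) ≈ -2.0410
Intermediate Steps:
Q = 120288 (Q = Add(-36, Mul(4, 30081)) = Add(-36, 120324) = 120288)
Mul(Add(-25665, Q), Pow(Add(-49216, 2854), -1)) = Mul(Add(-25665, 120288), Pow(Add(-49216, 2854), -1)) = Mul(94623, Pow(-46362, -1)) = Mul(94623, Rational(-1, 46362)) = Rational(-31541, 15454)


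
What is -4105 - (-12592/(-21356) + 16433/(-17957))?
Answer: -393525089264/95872423 ≈ -4104.7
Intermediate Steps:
-4105 - (-12592/(-21356) + 16433/(-17957)) = -4105 - (-12592*(-1/21356) + 16433*(-1/17957)) = -4105 - (3148/5339 - 16433/17957) = -4105 - 1*(-31207151/95872423) = -4105 + 31207151/95872423 = -393525089264/95872423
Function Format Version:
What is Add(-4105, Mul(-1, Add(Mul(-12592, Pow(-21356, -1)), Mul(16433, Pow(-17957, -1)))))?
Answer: Rational(-393525089264, 95872423) ≈ -4104.7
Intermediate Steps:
Add(-4105, Mul(-1, Add(Mul(-12592, Pow(-21356, -1)), Mul(16433, Pow(-17957, -1))))) = Add(-4105, Mul(-1, Add(Mul(-12592, Rational(-1, 21356)), Mul(16433, Rational(-1, 17957))))) = Add(-4105, Mul(-1, Add(Rational(3148, 5339), Rational(-16433, 17957)))) = Add(-4105, Mul(-1, Rational(-31207151, 95872423))) = Add(-4105, Rational(31207151, 95872423)) = Rational(-393525089264, 95872423)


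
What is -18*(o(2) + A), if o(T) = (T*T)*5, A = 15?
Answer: -630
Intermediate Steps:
o(T) = 5*T**2 (o(T) = T**2*5 = 5*T**2)
-18*(o(2) + A) = -18*(5*2**2 + 15) = -18*(5*4 + 15) = -18*(20 + 15) = -18*35 = -630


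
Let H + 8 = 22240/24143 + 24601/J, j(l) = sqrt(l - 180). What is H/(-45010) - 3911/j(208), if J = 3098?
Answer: -64481351/3366523580140 - 3911*sqrt(7)/14 ≈ -739.11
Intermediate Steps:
j(l) = sqrt(-180 + l)
H = 64481351/74795014 (H = -8 + (22240/24143 + 24601/3098) = -8 + 662841463/74795014 = 64481351/74795014 ≈ 0.86211)
H/(-45010) - 3911/j(208) = (64481351/74795014)/(-45010) - 3911/sqrt(-180 + 208) = (64481351/74795014)*(-1/45010) - 3911*sqrt(7)/14 = -64481351/3366523580140 - 3911*sqrt(7)/14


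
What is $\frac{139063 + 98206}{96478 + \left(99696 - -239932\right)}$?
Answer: $\frac{237269}{436106} \approx 0.54406$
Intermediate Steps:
$\frac{139063 + 98206}{96478 + \left(99696 - -239932\right)} = \frac{237269}{96478 + \left(99696 + 239932\right)} = \frac{237269}{96478 + 339628} = \frac{237269}{436106}$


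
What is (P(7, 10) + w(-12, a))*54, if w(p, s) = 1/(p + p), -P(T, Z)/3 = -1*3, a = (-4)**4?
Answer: 1935/4 ≈ 483.75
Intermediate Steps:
a = 256
P(T, Z) = 9 (P(T, Z) = -(-3)*3 = -3*(-3) = 9)
w(p, s) = 1/(2*p)
(P(7, 10) + w(-12, a))*54 = (9 + (1/2)/(-12))*54 = (9 + (1/2)*(-1/12))*54 = (9 - 1/24)*54 = (215/24)*54 = 1935/4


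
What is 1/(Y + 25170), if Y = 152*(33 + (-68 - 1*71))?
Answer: 1/9058 ≈ 0.00011040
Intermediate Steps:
Y = -16112 (Y = 152*(33 + (-68 - 71)) = 152*(33 - 139) = 152*(-106) = -16112)
1/(Y + 25170) = 1/(-16112 + 25170) = 1/9058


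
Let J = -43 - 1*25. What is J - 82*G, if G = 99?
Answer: -8186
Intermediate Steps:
J = -68 (J = -43 - 25 = -68)
J - 82*G = -68 - 82*99 = -68 - 8118 = -8186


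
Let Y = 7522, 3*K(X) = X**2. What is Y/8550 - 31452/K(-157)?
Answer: -310667011/105374475 ≈ -2.9482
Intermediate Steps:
K(X) = X**2/3
Y/8550 - 31452/K(-157) = 7522/8550 - 31452/((1/3)*(-157)**2) = 7522*(1/8550) - 31452/((1/3)*24649) = 3761/4275 - 31452/24649/3 = 3761/4275 - 31452*3/24649 = 3761/4275 - 94356/24649 = -310667011/105374475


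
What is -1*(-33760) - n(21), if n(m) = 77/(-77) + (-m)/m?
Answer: 33762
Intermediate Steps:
n(m) = -2 (n(m) = 77*(-1/77) - 1 = -1 - 1 = -2)
-1*(-33760) - n(21) = -1*(-33760) - 1*(-2) = 33760 + 2 = 33762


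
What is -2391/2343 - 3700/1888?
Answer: -1098609/368632 ≈ -2.9802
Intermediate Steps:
-2391/2343 - 3700/1888 = -2391*1/2343 - 3700*1/1888 = -797/781 - 925/472 = -1098609/368632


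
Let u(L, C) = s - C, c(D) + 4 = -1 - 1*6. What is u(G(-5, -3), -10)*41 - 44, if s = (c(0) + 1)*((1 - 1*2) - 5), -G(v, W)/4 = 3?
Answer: 2826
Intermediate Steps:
G(v, W) = -12 (G(v, W) = -4*3 = -12)
c(D) = -11 (c(D) = -4 + (-1 - 1*6) = -4 + (-1 - 6) = -4 - 7 = -11)
s = 60 (s = (-11 + 1)*((1 - 1*2) - 5) = -10*((1 - 2) - 5) = -10*(-1 - 5) = -10*(-6) = 60)
u(L, C) = 60 - C
u(G(-5, -3), -10)*41 - 44 = (60 - 1*(-10))*41 - 44 = (60 + 10)*41 - 44 = 70*41 - 44 = 2870 - 44 = 2826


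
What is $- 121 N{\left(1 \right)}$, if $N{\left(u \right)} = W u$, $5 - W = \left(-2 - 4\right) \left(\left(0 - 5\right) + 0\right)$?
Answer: $3025$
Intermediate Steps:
$W = -25$ ($W = 5 - \left(-2 - 4\right) \left(\left(0 - 5\right) + 0\right) = 5 - - 6 \left(-5 + 0\right) = 5 - \left(-6\right) \left(-5\right) = 5 - 30 = -25$)
$N{\left(u \right)} = - 25 u$
$- 121 N{\left(1 \right)} = - 121 \left(\left(-25\right) 1\right) = \left(-121\right) \left(-25\right) = 3025$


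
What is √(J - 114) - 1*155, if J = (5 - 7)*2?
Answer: -155 + I*√118 ≈ -155.0 + 10.863*I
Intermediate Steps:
J = -4 (J = -2*2 = -4)
√(J - 114) - 1*155 = √(-4 - 114) - 1*155 = √(-118) - 155 = I*√118 - 155 = -155 + I*√118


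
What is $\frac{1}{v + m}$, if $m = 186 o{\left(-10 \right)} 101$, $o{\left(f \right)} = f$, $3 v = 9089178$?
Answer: $\frac{1}{2841866} \approx 3.5188 \cdot 10^{-7}$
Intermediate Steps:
$v = 3029726$ ($v = \frac{1}{3} \cdot 9089178 = 3029726$)
$m = -187860$ ($m = 186 \left(-10\right) 101 = \left(-1860\right) 101 = -187860$)
$\frac{1}{v + m} = \frac{1}{3029726 - 187860} = \frac{1}{2841866}$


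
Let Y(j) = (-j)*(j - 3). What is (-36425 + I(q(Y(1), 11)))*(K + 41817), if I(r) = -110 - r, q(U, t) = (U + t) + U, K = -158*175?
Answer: -517803850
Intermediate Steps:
Y(j) = -j*(-3 + j) (Y(j) = (-j)*(-3 + j) = -j*(-3 + j))
K = -27650
q(U, t) = t + 2*U
(-36425 + I(q(Y(1), 11)))*(K + 41817) = (-36425 + (-110 - (11 + 2*(1*(3 - 1*1)))))*(-27650 + 41817) = (-36425 + (-110 - (11 + 2*(1*(3 - 1)))))*14167 = (-36425 + (-110 - (11 + 2*(1*2))))*14167 = (-36425 + (-110 - (11 + 2*2)))*14167 = (-36425 + (-110 - (11 + 4)))*14167 = (-36425 + (-110 - 1*15))*14167 = (-36425 + (-110 - 15))*14167 = (-36425 - 125)*14167 = -36550*14167 = -517803850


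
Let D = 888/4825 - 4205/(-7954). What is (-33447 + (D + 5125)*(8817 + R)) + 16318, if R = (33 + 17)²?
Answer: 2225564676331609/38378050 ≈ 5.7991e+7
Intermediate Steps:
D = 27352277/38378050 (D = 888*(1/4825) - 4205*(-1/7954) = 888/4825 + 4205/7954 = 27352277/38378050 ≈ 0.71271)
R = 2500 (R = 50² = 2500)
(-33447 + (D + 5125)*(8817 + R)) + 16318 = (-33447 + (27352277/38378050 + 5125)*(8817 + 2500)) + 16318 = (-33447 + (196714858527/38378050)*11317) + 16318 = (-33447 + 2226222053950059/38378050) + 16318 = 2224938423311709/38378050 + 16318 = 2225564676331609/38378050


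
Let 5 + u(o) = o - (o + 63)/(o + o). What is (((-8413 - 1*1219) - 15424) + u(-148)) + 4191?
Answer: -6221413/296 ≈ -21018.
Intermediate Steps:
u(o) = -5 + o - (63 + o)/(2*o) (u(o) = -5 + (o - (o + 63)/(o + o)) = -5 + (o - (63 + o)/(2*o)) = -5 + o - (63 + o)/(2*o))
(((-8413 - 1*1219) - 15424) + u(-148)) + 4191 = (((-8413 - 1*1219) - 15424) + (-11/2 - 148 - 63/2/(-148))) + 4191 = (((-8413 - 1219) - 15424) + (-11/2 - 148 - 63/2*(-1/148))) + 4191 = ((-9632 - 15424) + (-11/2 - 148 + 63/296)) + 4191 = (-25056 - 45373/296) + 4191 = -7461949/296 + 4191 = -6221413/296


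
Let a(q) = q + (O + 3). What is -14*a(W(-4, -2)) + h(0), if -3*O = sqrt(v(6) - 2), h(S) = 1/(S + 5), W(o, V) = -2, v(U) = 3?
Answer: -137/15 ≈ -9.1333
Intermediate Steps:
h(S) = 1/(5 + S)
O = -1/3 (O = -sqrt(3 - 2)/3 = -sqrt(1)/3 = -1/3*1 = -1/3 ≈ -0.33333)
a(q) = 8/3 + q (a(q) = q + (-1/3 + 3) = q + 8/3 = 8/3 + q)
-14*a(W(-4, -2)) + h(0) = -14*(8/3 - 2) + 1/(5 + 0) = -14*2/3 + 1/5 = -28/3 + 1/5 = -137/15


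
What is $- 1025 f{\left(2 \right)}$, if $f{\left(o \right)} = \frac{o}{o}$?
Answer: $-1025$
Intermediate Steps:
$f{\left(o \right)} = 1$
$- 1025 f{\left(2 \right)} = \left(-1025\right) 1 = -1025$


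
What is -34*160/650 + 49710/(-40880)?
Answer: -2546987/265720 ≈ -9.5852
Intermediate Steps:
-34*160/650 + 49710/(-40880) = -5440*1/650 + 49710*(-1/40880) = -544/65 - 4971/4088 = -2546987/265720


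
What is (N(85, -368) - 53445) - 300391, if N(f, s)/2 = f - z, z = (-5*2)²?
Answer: -353866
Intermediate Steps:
z = 100 (z = (-10)² = 100)
N(f, s) = -200 + 2*f (N(f, s) = 2*(f - 1*100) = 2*(f - 100) = 2*(-100 + f) = -200 + 2*f)
(N(85, -368) - 53445) - 300391 = ((-200 + 2*85) - 53445) - 300391 = ((-200 + 170) - 53445) - 300391 = (-30 - 53445) - 300391 = -53475 - 300391 = -353866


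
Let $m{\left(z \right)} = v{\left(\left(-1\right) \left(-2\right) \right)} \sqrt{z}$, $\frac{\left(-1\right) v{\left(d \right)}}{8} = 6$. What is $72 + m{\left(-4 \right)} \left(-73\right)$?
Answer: $72 + 7008 i \approx 72.0 + 7008.0 i$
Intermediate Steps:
$v{\left(d \right)} = -48$ ($v{\left(d \right)} = \left(-8\right) 6 = -48$)
$m{\left(z \right)} = - 48 \sqrt{z}$
$72 + m{\left(-4 \right)} \left(-73\right) = 72 + - 48 \sqrt{-4} \left(-73\right) = 72 + - 48 \cdot 2 i \left(-73\right) = 72 + - 96 i \left(-73\right) = 72 + 7008 i$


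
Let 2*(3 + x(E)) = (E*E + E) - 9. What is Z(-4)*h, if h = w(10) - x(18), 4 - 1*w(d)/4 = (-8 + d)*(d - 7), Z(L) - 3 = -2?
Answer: -343/2 ≈ -171.50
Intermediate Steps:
Z(L) = 1 (Z(L) = 3 - 2 = 1)
x(E) = -15/2 + E/2 + E²/2 (x(E) = -3 + ((E*E + E) - 9)/2 = -3 + ((E² + E) - 9)/2 = -3 + ((E + E²) - 9)/2 = -3 + (-9 + E + E²)/2 = -3 + (-9/2 + E/2 + E²/2) = -15/2 + E/2 + E²/2)
w(d) = 16 - 4*(-8 + d)*(-7 + d) (w(d) = 16 - 4*(-8 + d)*(d - 7) = 16 - 4*(-8 + d)*(-7 + d))
h = -343/2 (h = (-208 - 4*10² + 60*10) - (-15/2 + (½)*18 + (½)*18²) = (-208 - 4*100 + 600) - (-15/2 + 9 + (½)*324) = (-208 - 400 + 600) - (-15/2 + 9 + 162) = -8 - 1*327/2 = -8 - 327/2 = -343/2 ≈ -171.50)
Z(-4)*h = 1*(-343/2) = -343/2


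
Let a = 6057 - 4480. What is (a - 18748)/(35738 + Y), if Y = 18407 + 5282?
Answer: -17171/59427 ≈ -0.28894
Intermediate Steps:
Y = 23689
a = 1577
(a - 18748)/(35738 + Y) = (1577 - 18748)/(35738 + 23689) = -17171/59427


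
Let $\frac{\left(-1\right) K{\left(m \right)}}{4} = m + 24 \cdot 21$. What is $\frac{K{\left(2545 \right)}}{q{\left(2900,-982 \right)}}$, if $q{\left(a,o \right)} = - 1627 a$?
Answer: $\frac{3049}{1179575} \approx 0.0025848$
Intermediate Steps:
$K{\left(m \right)} = -2016 - 4 m$ ($K{\left(m \right)} = - 4 \left(m + 24 \cdot 21\right) = - 4 \left(m + 504\right) = - 4 \left(504 + m\right) = -2016 - 4 m$)
$\frac{K{\left(2545 \right)}}{q{\left(2900,-982 \right)}} = \frac{-2016 - 10180}{\left(-1627\right) 2900} = \frac{-2016 - 10180}{-4718300} = \left(-12196\right) \left(- \frac{1}{4718300}\right) = \frac{3049}{1179575}$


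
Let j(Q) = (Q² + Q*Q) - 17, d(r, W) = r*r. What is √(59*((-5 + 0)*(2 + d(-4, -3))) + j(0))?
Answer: I*√5327 ≈ 72.986*I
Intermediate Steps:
d(r, W) = r²
j(Q) = -17 + 2*Q² (j(Q) = (Q² + Q²) - 17 = 2*Q² - 17 = -17 + 2*Q²)
√(59*((-5 + 0)*(2 + d(-4, -3))) + j(0)) = √(59*((-5 + 0)*(2 + (-4)²)) + (-17 + 2*0²)) = √(59*(-5*(2 + 16)) + (-17 + 2*0)) = √(59*(-5*18) + (-17 + 0)) = √(59*(-90) - 17) = √(-5310 - 17) = √(-5327) = I*√5327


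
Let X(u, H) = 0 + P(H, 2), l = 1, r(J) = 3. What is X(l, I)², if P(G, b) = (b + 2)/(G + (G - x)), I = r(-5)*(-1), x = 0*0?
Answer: 4/9 ≈ 0.44444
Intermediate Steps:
x = 0
I = -3 (I = 3*(-1) = -3)
P(G, b) = (2 + b)/(2*G) (P(G, b) = (b + 2)/(G + (G - 1*0)) = (2 + b)/(G + (G + 0)) = (2 + b)/(G + G) = (2 + b)/((2*G)) = (2 + b)*(1/(2*G)) = (2 + b)/(2*G))
X(u, H) = 2/H (X(u, H) = 0 + (2 + 2)/(2*H) = 0 + (½)*4/H = 0 + 2/H = 2/H)
X(l, I)² = (2/(-3))² = (2*(-⅓))² = (-⅔)² = 4/9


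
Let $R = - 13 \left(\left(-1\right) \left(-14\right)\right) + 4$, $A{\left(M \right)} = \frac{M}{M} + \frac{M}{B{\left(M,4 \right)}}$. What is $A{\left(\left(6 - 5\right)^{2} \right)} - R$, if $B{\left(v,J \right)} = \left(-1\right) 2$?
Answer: $\frac{357}{2} \approx 178.5$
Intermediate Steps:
$B{\left(v,J \right)} = -2$
$A{\left(M \right)} = 1 - \frac{M}{2}$ ($A{\left(M \right)} = \frac{M}{M} + \frac{M}{-2} = 1 + M \left(- \frac{1}{2}\right) = 1 - \frac{M}{2}$)
$R = -178$ ($R = \left(-13\right) 14 + 4 = -182 + 4 = -178$)
$A{\left(\left(6 - 5\right)^{2} \right)} - R = \left(1 - \frac{\left(6 - 5\right)^{2}}{2}\right) - -178 = \left(1 - \frac{1^{2}}{2}\right) + 178 = \left(1 - \frac{1}{2}\right) + 178 = \frac{1}{2} + 178 = \frac{357}{2}$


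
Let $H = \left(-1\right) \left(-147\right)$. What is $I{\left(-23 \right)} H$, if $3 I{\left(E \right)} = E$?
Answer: $-1127$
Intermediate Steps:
$H = 147$
$I{\left(E \right)} = \frac{E}{3}$
$I{\left(-23 \right)} H = \frac{1}{3} \left(-23\right) 147 = \left(- \frac{23}{3}\right) 147 = -1127$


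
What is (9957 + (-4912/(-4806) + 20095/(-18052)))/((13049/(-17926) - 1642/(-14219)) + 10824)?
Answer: 55046039715702786143/59836303367385759126 ≈ 0.91994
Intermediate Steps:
(9957 + (-4912/(-4806) + 20095/(-18052)))/((13049/(-17926) - 1642/(-14219)) + 10824) = (9957 + (-4912*(-1/4806) + 20095*(-1/18052)))/((13049*(-1/17926) - 1642*(-1/14219)) + 10824) = (9957 + (2456/2403 - 20095/18052))/((-13049/17926 + 1642/14219) + 10824) = (9957 - 3952573/43378956)/(-156109239/254889794 + 10824) = 431920312319/(43378956*(2758771021017/254889794)) = (431920312319/43378956)*(254889794/2758771021017) = 55046039715702786143/59836303367385759126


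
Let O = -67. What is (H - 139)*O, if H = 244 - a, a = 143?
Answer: 2546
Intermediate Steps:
H = 101 (H = 244 - 1*143 = 244 - 143 = 101)
(H - 139)*O = (101 - 139)*(-67) = -38*(-67) = 2546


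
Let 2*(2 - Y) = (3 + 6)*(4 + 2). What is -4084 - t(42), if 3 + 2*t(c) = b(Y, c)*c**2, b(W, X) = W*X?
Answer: 1844035/2 ≈ 9.2202e+5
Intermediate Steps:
Y = -25 (Y = 2 - (3 + 6)*(4 + 2)/2 = 2 - 9*6/2 = 2 - 1/2*54 = 2 - 27 = -25)
t(c) = -3/2 - 25*c**3/2 (t(c) = -3/2 + ((-25*c)*c**2)/2 = -3/2 + (-25*c**3)/2 = -3/2 - 25*c**3/2)
-4084 - t(42) = -4084 - (-3/2 - 25/2*42**3) = -4084 - (-3/2 - 25/2*74088) = -4084 - (-3/2 - 926100) = -4084 - 1*(-1852203/2) = -4084 + 1852203/2 = 1844035/2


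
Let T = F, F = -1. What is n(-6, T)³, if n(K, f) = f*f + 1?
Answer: 8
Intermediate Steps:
T = -1
n(K, f) = 1 + f² (n(K, f) = f² + 1 = 1 + f²)
n(-6, T)³ = (1 + (-1)²)³ = (1 + 1)³ = 2³ = 8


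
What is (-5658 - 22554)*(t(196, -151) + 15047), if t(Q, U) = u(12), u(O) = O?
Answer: -424844508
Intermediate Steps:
t(Q, U) = 12
(-5658 - 22554)*(t(196, -151) + 15047) = (-5658 - 22554)*(12 + 15047) = -28212*15059 = -424844508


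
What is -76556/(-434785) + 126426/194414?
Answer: 34925843297/42264145495 ≈ 0.82637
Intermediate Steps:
-76556/(-434785) + 126426/194414 = -76556*(-1/434785) + 126426*(1/194414) = 76556/434785 + 63213/97207 = 34925843297/42264145495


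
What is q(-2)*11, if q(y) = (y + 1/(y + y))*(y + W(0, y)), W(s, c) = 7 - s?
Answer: -495/4 ≈ -123.75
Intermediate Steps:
q(y) = (7 + y)*(y + 1/(2*y)) (q(y) = (y + 1/(y + y))*(y + (7 - 1*0)) = (y + 1/(2*y))*(y + (7 + 0)) = (y + 1/(2*y))*(y + 7) = (y + 1/(2*y))*(7 + y) = (7 + y)*(y + 1/(2*y)))
q(-2)*11 = (1/2 + (-2)**2 + 7*(-2) + (7/2)/(-2))*11 = (1/2 + 4 - 14 + (7/2)*(-1/2))*11 = (1/2 + 4 - 14 - 7/4)*11 = -45/4*11 = -495/4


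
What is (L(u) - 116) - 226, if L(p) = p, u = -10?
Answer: -352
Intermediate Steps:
(L(u) - 116) - 226 = (-10 - 116) - 226 = -126 - 226 = -352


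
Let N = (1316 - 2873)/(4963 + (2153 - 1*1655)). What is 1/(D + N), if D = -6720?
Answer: -5461/36699477 ≈ -0.00014880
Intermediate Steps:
N = -1557/5461 (N = -1557/(4963 + (2153 - 1655)) = -1557/(4963 + 498) = -1557/5461 ≈ -0.28511)
1/(D + N) = 1/(-6720 - 1557/5461) = 1/(-36699477/5461) = -5461/36699477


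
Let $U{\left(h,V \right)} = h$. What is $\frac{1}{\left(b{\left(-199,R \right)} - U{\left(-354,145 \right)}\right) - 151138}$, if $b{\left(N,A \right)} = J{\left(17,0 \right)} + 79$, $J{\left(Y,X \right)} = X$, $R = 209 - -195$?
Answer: $- \frac{1}{150705} \approx -6.6355 \cdot 10^{-6}$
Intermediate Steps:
$R = 404$ ($R = 209 + 195 = 404$)
$b{\left(N,A \right)} = 79$ ($b{\left(N,A \right)} = 0 + 79 = 79$)
$\frac{1}{\left(b{\left(-199,R \right)} - U{\left(-354,145 \right)}\right) - 151138} = \frac{1}{\left(79 - -354\right) - 151138} = \frac{1}{\left(79 + 354\right) - 151138} = \frac{1}{433 - 151138} = \frac{1}{-150705} = - \frac{1}{150705}$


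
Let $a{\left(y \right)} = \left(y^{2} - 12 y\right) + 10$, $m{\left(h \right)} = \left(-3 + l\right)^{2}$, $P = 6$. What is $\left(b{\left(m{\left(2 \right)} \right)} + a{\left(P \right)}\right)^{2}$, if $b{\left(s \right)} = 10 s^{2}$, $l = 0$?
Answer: $614656$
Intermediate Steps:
$m{\left(h \right)} = 9$ ($m{\left(h \right)} = \left(-3 + 0\right)^{2} = \left(-3\right)^{2} = 9$)
$a{\left(y \right)} = 10 + y^{2} - 12 y$
$\left(b{\left(m{\left(2 \right)} \right)} + a{\left(P \right)}\right)^{2} = \left(10 \cdot 9^{2} + \left(10 + 6^{2} - 72\right)\right)^{2} = \left(10 \cdot 81 + \left(10 + 36 - 72\right)\right)^{2} = \left(810 - 26\right)^{2} = 784^{2} = 614656$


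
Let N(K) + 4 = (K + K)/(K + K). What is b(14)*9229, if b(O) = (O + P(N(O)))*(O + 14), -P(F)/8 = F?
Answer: 9819656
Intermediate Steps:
N(K) = -3 (N(K) = -4 + (K + K)/(K + K) = -4 + (2*K)/((2*K)) = -4 + (2*K)*(1/(2*K)) = -4 + 1 = -3)
P(F) = -8*F
b(O) = (14 + O)*(24 + O) (b(O) = (O - 8*(-3))*(O + 14) = (O + 24)*(14 + O) = (24 + O)*(14 + O) = (14 + O)*(24 + O))
b(14)*9229 = (336 + 14² + 38*14)*9229 = (336 + 196 + 532)*9229 = 1064*9229 = 9819656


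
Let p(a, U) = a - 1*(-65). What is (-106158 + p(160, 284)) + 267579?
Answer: 161646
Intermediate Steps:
p(a, U) = 65 + a (p(a, U) = a + 65 = 65 + a)
(-106158 + p(160, 284)) + 267579 = (-106158 + (65 + 160)) + 267579 = (-106158 + 225) + 267579 = -105933 + 267579 = 161646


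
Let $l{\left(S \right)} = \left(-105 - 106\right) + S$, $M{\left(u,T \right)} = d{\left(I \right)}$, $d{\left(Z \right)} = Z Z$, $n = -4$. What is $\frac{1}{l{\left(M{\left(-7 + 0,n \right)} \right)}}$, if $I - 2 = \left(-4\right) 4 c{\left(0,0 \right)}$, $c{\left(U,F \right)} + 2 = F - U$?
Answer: $\frac{1}{945} \approx 0.0010582$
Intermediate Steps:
$c{\left(U,F \right)} = -2 + F - U$ ($c{\left(U,F \right)} = -2 + \left(F - U\right) = -2 + F - U$)
$I = 34$ ($I = 2 + \left(-4\right) 4 \left(-2 + 0 - 0\right) = 2 - 16 \left(-2 + 0 + 0\right) = 2 - -32 = 2 + 32 = 34$)
$d{\left(Z \right)} = Z^{2}$
$M{\left(u,T \right)} = 1156$ ($M{\left(u,T \right)} = 34^{2} = 1156$)
$l{\left(S \right)} = -211 + S$
$\frac{1}{l{\left(M{\left(-7 + 0,n \right)} \right)}} = \frac{1}{-211 + 1156} = \frac{1}{945}$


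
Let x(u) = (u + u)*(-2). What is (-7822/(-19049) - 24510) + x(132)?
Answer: -476941040/19049 ≈ -25038.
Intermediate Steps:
x(u) = -4*u (x(u) = (2*u)*(-2) = -4*u)
(-7822/(-19049) - 24510) + x(132) = (-7822/(-19049) - 24510) - 4*132 = (-7822*(-1/19049) - 24510) - 528 = (7822/19049 - 24510) - 528 = -466883168/19049 - 528 = -476941040/19049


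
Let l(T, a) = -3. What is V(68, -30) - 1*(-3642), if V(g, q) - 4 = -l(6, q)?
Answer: 3649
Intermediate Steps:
V(g, q) = 7 (V(g, q) = 4 - 1*(-3) = 4 + 3 = 7)
V(68, -30) - 1*(-3642) = 7 - 1*(-3642) = 7 + 3642 = 3649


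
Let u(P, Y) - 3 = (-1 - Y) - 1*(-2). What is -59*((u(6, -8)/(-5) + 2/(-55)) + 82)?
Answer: -258184/55 ≈ -4694.3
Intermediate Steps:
u(P, Y) = 4 - Y (u(P, Y) = 3 + ((-1 - Y) - 1*(-2)) = 3 + ((-1 - Y) + 2) = 3 + (1 - Y) = 4 - Y)
-59*((u(6, -8)/(-5) + 2/(-55)) + 82) = -59*(((4 - 1*(-8))/(-5) + 2/(-55)) + 82) = -59*(((4 + 8)*(-⅕) + 2*(-1/55)) + 82) = -59*((12*(-⅕) - 2/55) + 82) = -59*((-12/5 - 2/55) + 82) = -59*(-134/55 + 82) = -59*4376/55 = -258184/55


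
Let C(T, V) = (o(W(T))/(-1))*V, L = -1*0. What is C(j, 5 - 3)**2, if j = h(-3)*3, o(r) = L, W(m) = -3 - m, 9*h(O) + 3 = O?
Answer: 0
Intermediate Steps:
h(O) = -1/3 + O/9
L = 0
o(r) = 0
j = -2 (j = (-1/3 + (1/9)*(-3))*3 = (-1/3 - 1/3)*3 = -2/3*3 = -2)
C(T, V) = 0 (C(T, V) = (0/(-1))*V = (0*(-1))*V = 0*V = 0)
C(j, 5 - 3)**2 = 0**2 = 0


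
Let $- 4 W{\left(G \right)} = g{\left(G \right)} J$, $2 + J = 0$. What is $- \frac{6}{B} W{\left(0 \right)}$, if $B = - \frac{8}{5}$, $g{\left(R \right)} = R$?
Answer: $0$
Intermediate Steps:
$J = -2$ ($J = -2 + 0 = -2$)
$B = - \frac{8}{5}$ ($B = \left(-8\right) \frac{1}{5} = - \frac{8}{5} \approx -1.6$)
$W{\left(G \right)} = \frac{G}{2}$ ($W{\left(G \right)} = - \frac{G \left(-2\right)}{4} = - \frac{\left(-2\right) G}{4} = \frac{G}{2}$)
$- \frac{6}{B} W{\left(0 \right)} = - \frac{6}{- \frac{8}{5}} \cdot \frac{1}{2} \cdot 0 = \left(-6\right) \left(- \frac{5}{8}\right) 0 = \frac{15}{4} \cdot 0 = 0$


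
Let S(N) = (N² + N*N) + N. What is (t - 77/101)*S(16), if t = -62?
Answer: -3346992/101 ≈ -33139.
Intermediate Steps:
S(N) = N + 2*N² (S(N) = (N² + N²) + N = 2*N² + N = N + 2*N²)
(t - 77/101)*S(16) = (-62 - 77/101)*(16*(1 + 2*16)) = (-62 - 77/101)*(16*(1 + 32)) = (-62 - 1*77/101)*(16*33) = (-62 - 77/101)*528 = -6339/101*528 = -3346992/101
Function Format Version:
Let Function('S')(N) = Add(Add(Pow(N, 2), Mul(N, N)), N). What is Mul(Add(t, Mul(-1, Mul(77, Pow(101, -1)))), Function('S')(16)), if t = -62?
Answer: Rational(-3346992, 101) ≈ -33139.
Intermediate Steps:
Function('S')(N) = Add(N, Mul(2, Pow(N, 2))) (Function('S')(N) = Add(Add(Pow(N, 2), Pow(N, 2)), N) = Add(Mul(2, Pow(N, 2)), N) = Add(N, Mul(2, Pow(N, 2))))
Mul(Add(t, Mul(-1, Mul(77, Pow(101, -1)))), Function('S')(16)) = Mul(Add(-62, Mul(-1, Mul(77, Pow(101, -1)))), Mul(16, Add(1, Mul(2, 16)))) = Mul(Add(-62, Mul(-1, Mul(77, Rational(1, 101)))), Mul(16, Add(1, 32))) = Mul(Add(-62, Mul(-1, Rational(77, 101))), Mul(16, 33)) = Mul(Add(-62, Rational(-77, 101)), 528) = Mul(Rational(-6339, 101), 528) = Rational(-3346992, 101)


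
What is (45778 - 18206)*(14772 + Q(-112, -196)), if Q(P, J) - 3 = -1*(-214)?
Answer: 413276708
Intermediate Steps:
Q(P, J) = 217 (Q(P, J) = 3 - 1*(-214) = 3 + 214 = 217)
(45778 - 18206)*(14772 + Q(-112, -196)) = (45778 - 18206)*(14772 + 217) = 27572*14989 = 413276708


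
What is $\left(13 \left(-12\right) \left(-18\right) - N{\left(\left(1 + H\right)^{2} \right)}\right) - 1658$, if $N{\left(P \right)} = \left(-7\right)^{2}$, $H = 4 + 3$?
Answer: $1101$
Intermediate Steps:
$H = 7$
$N{\left(P \right)} = 49$
$\left(13 \left(-12\right) \left(-18\right) - N{\left(\left(1 + H\right)^{2} \right)}\right) - 1658 = \left(13 \left(-12\right) \left(-18\right) - 49\right) - 1658 = \left(\left(-156\right) \left(-18\right) - 49\right) - 1658 = \left(2808 - 49\right) - 1658 = 2759 - 1658 = 1101$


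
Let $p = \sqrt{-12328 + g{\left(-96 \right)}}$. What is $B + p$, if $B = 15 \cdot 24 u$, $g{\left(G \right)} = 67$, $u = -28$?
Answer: $-10080 + i \sqrt{12261} \approx -10080.0 + 110.73 i$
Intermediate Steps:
$p = i \sqrt{12261}$ ($p = \sqrt{-12328 + 67} = \sqrt{-12261} = i \sqrt{12261} \approx 110.73 i$)
$B = -10080$ ($B = 15 \cdot 24 \left(-28\right) = 360 \left(-28\right) = -10080$)
$B + p = -10080 + i \sqrt{12261}$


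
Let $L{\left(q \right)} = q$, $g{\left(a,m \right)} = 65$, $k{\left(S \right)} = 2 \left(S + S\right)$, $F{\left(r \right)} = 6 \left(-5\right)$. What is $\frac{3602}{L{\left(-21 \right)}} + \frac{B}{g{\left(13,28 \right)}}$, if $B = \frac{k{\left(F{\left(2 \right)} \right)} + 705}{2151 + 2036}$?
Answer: $- \frac{15081385}{87927} \approx -171.52$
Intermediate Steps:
$F{\left(r \right)} = -30$
$k{\left(S \right)} = 4 S$ ($k{\left(S \right)} = 2 \cdot 2 S = 4 S$)
$B = \frac{585}{4187}$ ($B = \frac{4 \left(-30\right) + 705}{2151 + 2036} = \frac{-120 + 705}{4187} = 585 \cdot \frac{1}{4187} = \frac{585}{4187} \approx 0.13972$)
$\frac{3602}{L{\left(-21 \right)}} + \frac{B}{g{\left(13,28 \right)}} = \frac{3602}{-21} + \frac{585}{4187 \cdot 65} = 3602 \left(- \frac{1}{21}\right) + \frac{585}{4187} \cdot \frac{1}{65} = - \frac{3602}{21} + \frac{9}{4187} = - \frac{15081385}{87927}$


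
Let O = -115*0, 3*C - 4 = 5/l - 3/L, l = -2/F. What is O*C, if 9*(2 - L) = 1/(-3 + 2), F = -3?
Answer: 0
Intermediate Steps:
l = ⅔ (l = -2/(-3) = -2*(-⅓) = ⅔ ≈ 0.66667)
L = 19/9 (L = 2 - 1/(9*(-3 + 2)) = 2 - ⅑/(-1) = 2 - ⅑*(-1) = 2 + ⅑ = 19/9 ≈ 2.1111)
C = 383/114 (C = 4/3 + (5/(⅔) - 3/19/9)/3 = 4/3 + (5*(3/2) - 3*9/19)/3 = 4/3 + (15/2 - 27/19)/3 = 4/3 + (⅓)*(231/38) = 4/3 + 77/38 = 383/114 ≈ 3.3596)
O = 0
O*C = 0*(383/114) = 0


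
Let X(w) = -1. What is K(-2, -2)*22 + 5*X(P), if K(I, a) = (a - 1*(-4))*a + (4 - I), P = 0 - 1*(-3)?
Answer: 39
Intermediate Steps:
P = 3 (P = 0 + 3 = 3)
K(I, a) = 4 - I + a*(4 + a) (K(I, a) = (a + 4)*a + (4 - I) = (4 + a)*a + (4 - I) = a*(4 + a) + (4 - I) = 4 - I + a*(4 + a))
K(-2, -2)*22 + 5*X(P) = (4 + (-2)**2 - 1*(-2) + 4*(-2))*22 + 5*(-1) = (4 + 4 + 2 - 8)*22 - 5 = 2*22 - 5 = 44 - 5 = 39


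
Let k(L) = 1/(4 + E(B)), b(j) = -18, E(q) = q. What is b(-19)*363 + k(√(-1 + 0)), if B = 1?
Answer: -32669/5 ≈ -6533.8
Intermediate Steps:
k(L) = ⅕ (k(L) = 1/(4 + 1) = 1/5 = ⅕)
b(-19)*363 + k(√(-1 + 0)) = -18*363 + ⅕ = -6534 + ⅕ = -32669/5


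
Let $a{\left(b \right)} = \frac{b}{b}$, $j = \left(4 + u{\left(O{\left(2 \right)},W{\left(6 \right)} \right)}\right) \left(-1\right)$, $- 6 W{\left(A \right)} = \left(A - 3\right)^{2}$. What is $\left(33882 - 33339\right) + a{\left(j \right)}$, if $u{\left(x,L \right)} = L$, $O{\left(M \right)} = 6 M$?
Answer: $544$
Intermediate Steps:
$W{\left(A \right)} = - \frac{\left(-3 + A\right)^{2}}{6}$ ($W{\left(A \right)} = - \frac{\left(A - 3\right)^{2}}{6} = - \frac{\left(-3 + A\right)^{2}}{6}$)
$j = - \frac{5}{2}$ ($j = \left(4 - \frac{\left(-3 + 6\right)^{2}}{6}\right) \left(-1\right) = \left(4 - \frac{3^{2}}{6}\right) \left(-1\right) = \left(4 - \frac{3}{2}\right) \left(-1\right) = \frac{5}{2} \left(-1\right) = - \frac{5}{2} \approx -2.5$)
$a{\left(b \right)} = 1$
$\left(33882 - 33339\right) + a{\left(j \right)} = \left(33882 - 33339\right) + 1 = 543 + 1 = 544$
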